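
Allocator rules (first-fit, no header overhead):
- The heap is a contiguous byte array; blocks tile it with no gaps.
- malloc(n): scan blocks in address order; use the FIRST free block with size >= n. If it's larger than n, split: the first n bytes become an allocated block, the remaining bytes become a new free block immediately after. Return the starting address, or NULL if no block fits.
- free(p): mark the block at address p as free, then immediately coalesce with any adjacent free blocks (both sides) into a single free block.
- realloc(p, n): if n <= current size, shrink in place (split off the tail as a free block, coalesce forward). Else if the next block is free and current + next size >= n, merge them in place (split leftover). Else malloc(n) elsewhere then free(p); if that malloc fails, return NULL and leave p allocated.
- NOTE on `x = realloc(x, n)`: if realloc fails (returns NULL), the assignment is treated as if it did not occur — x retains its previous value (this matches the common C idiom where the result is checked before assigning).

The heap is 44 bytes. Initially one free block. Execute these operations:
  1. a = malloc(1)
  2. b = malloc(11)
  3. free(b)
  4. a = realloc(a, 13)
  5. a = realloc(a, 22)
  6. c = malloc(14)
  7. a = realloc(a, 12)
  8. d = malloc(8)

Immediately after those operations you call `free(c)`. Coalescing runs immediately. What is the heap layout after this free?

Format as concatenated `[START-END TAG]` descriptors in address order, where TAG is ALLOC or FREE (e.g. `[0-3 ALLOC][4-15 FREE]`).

Op 1: a = malloc(1) -> a = 0; heap: [0-0 ALLOC][1-43 FREE]
Op 2: b = malloc(11) -> b = 1; heap: [0-0 ALLOC][1-11 ALLOC][12-43 FREE]
Op 3: free(b) -> (freed b); heap: [0-0 ALLOC][1-43 FREE]
Op 4: a = realloc(a, 13) -> a = 0; heap: [0-12 ALLOC][13-43 FREE]
Op 5: a = realloc(a, 22) -> a = 0; heap: [0-21 ALLOC][22-43 FREE]
Op 6: c = malloc(14) -> c = 22; heap: [0-21 ALLOC][22-35 ALLOC][36-43 FREE]
Op 7: a = realloc(a, 12) -> a = 0; heap: [0-11 ALLOC][12-21 FREE][22-35 ALLOC][36-43 FREE]
Op 8: d = malloc(8) -> d = 12; heap: [0-11 ALLOC][12-19 ALLOC][20-21 FREE][22-35 ALLOC][36-43 FREE]
free(c): c = 22 -> block [22-35 ALLOC]; mark free, coalesce with adjacent free neighbors -> [0-11 ALLOC][12-19 ALLOC][20-43 FREE]

Answer: [0-11 ALLOC][12-19 ALLOC][20-43 FREE]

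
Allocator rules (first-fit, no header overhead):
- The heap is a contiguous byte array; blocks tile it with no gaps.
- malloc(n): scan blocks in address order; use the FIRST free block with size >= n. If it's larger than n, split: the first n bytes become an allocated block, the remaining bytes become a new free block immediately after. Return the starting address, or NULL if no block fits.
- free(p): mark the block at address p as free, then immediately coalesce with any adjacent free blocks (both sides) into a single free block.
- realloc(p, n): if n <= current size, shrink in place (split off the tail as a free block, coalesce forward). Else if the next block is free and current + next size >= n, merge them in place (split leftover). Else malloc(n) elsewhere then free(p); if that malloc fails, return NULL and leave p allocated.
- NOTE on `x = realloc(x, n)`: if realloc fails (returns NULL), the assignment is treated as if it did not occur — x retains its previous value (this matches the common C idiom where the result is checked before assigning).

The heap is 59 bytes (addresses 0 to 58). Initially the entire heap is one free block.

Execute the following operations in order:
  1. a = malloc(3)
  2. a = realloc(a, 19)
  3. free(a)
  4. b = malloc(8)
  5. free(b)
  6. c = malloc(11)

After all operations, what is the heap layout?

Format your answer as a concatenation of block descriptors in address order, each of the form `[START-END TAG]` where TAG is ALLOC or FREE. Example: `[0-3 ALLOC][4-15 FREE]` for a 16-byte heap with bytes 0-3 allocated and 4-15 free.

Op 1: a = malloc(3) -> a = 0; heap: [0-2 ALLOC][3-58 FREE]
Op 2: a = realloc(a, 19) -> a = 0; heap: [0-18 ALLOC][19-58 FREE]
Op 3: free(a) -> (freed a); heap: [0-58 FREE]
Op 4: b = malloc(8) -> b = 0; heap: [0-7 ALLOC][8-58 FREE]
Op 5: free(b) -> (freed b); heap: [0-58 FREE]
Op 6: c = malloc(11) -> c = 0; heap: [0-10 ALLOC][11-58 FREE]

Answer: [0-10 ALLOC][11-58 FREE]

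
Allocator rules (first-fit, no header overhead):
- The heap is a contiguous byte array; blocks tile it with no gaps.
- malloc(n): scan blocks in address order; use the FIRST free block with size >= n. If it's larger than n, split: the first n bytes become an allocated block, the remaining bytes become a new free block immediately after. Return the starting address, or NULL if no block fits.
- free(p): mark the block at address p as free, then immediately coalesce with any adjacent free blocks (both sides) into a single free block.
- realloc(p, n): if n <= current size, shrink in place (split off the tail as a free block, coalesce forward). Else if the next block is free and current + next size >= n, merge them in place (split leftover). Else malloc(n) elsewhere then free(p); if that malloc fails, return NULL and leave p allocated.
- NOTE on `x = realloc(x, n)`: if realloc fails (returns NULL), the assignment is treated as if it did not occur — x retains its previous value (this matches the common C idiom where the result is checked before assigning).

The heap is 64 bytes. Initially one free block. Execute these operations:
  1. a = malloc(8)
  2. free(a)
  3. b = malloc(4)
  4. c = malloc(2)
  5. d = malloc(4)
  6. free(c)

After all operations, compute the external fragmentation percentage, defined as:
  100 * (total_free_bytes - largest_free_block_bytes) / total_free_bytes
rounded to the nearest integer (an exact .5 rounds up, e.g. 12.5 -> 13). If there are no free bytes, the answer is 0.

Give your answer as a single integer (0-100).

Answer: 4

Derivation:
Op 1: a = malloc(8) -> a = 0; heap: [0-7 ALLOC][8-63 FREE]
Op 2: free(a) -> (freed a); heap: [0-63 FREE]
Op 3: b = malloc(4) -> b = 0; heap: [0-3 ALLOC][4-63 FREE]
Op 4: c = malloc(2) -> c = 4; heap: [0-3 ALLOC][4-5 ALLOC][6-63 FREE]
Op 5: d = malloc(4) -> d = 6; heap: [0-3 ALLOC][4-5 ALLOC][6-9 ALLOC][10-63 FREE]
Op 6: free(c) -> (freed c); heap: [0-3 ALLOC][4-5 FREE][6-9 ALLOC][10-63 FREE]
Free blocks: [2 54] total_free=56 largest=54 -> 100*(56-54)/56 = 200/56 ≈ 3.571 -> rounds to 4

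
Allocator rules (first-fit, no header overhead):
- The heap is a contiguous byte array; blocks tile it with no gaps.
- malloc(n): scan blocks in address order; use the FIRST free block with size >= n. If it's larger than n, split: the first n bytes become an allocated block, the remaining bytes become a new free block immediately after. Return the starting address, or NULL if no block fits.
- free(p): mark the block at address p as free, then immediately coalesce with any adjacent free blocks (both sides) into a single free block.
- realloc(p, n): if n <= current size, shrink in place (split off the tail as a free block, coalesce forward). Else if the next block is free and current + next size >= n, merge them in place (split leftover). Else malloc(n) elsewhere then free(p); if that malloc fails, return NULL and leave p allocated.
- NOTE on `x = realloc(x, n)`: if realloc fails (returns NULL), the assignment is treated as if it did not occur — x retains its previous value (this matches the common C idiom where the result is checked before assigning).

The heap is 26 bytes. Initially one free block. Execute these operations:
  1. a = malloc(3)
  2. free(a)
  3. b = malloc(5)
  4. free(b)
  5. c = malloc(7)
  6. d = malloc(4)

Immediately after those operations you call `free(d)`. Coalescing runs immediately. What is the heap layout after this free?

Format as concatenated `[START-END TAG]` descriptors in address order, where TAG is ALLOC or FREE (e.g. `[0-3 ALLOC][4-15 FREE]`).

Answer: [0-6 ALLOC][7-25 FREE]

Derivation:
Op 1: a = malloc(3) -> a = 0; heap: [0-2 ALLOC][3-25 FREE]
Op 2: free(a) -> (freed a); heap: [0-25 FREE]
Op 3: b = malloc(5) -> b = 0; heap: [0-4 ALLOC][5-25 FREE]
Op 4: free(b) -> (freed b); heap: [0-25 FREE]
Op 5: c = malloc(7) -> c = 0; heap: [0-6 ALLOC][7-25 FREE]
Op 6: d = malloc(4) -> d = 7; heap: [0-6 ALLOC][7-10 ALLOC][11-25 FREE]
free(d): d = 7 -> block [7-10 ALLOC]; mark free, coalesce with adjacent free neighbors -> [0-6 ALLOC][7-25 FREE]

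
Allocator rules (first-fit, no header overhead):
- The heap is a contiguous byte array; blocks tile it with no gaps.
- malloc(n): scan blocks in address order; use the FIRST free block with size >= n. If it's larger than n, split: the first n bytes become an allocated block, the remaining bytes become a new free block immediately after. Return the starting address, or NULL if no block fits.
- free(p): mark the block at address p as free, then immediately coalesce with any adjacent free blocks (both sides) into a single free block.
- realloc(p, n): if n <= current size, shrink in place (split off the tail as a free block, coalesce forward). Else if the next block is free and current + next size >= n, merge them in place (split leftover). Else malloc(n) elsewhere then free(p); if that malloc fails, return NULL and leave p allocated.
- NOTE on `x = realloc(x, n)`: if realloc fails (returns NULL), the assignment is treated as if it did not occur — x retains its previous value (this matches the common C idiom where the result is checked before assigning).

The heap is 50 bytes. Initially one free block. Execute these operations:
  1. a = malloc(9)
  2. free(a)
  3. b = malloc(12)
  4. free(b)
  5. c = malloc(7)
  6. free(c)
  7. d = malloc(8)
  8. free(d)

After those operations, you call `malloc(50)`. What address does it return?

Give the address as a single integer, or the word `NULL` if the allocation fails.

Op 1: a = malloc(9) -> a = 0; heap: [0-8 ALLOC][9-49 FREE]
Op 2: free(a) -> (freed a); heap: [0-49 FREE]
Op 3: b = malloc(12) -> b = 0; heap: [0-11 ALLOC][12-49 FREE]
Op 4: free(b) -> (freed b); heap: [0-49 FREE]
Op 5: c = malloc(7) -> c = 0; heap: [0-6 ALLOC][7-49 FREE]
Op 6: free(c) -> (freed c); heap: [0-49 FREE]
Op 7: d = malloc(8) -> d = 0; heap: [0-7 ALLOC][8-49 FREE]
Op 8: free(d) -> (freed d); heap: [0-49 FREE]
malloc(50): first-fit scan over [0-49 FREE] -> 0

Answer: 0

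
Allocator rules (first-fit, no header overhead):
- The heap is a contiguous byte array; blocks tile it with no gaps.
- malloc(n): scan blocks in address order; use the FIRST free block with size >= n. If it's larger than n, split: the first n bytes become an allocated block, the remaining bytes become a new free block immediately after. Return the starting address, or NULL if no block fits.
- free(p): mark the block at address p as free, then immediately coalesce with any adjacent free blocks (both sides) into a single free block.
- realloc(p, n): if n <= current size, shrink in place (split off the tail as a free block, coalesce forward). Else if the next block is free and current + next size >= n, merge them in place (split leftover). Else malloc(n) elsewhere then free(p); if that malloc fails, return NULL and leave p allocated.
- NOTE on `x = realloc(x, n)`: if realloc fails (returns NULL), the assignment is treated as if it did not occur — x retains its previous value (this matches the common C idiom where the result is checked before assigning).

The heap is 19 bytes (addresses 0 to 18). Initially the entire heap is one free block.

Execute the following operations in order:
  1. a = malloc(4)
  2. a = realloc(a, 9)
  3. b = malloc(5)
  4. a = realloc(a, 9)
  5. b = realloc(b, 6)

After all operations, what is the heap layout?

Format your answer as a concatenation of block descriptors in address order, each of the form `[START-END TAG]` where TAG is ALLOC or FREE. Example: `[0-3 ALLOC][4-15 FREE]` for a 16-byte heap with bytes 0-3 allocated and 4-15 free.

Op 1: a = malloc(4) -> a = 0; heap: [0-3 ALLOC][4-18 FREE]
Op 2: a = realloc(a, 9) -> a = 0; heap: [0-8 ALLOC][9-18 FREE]
Op 3: b = malloc(5) -> b = 9; heap: [0-8 ALLOC][9-13 ALLOC][14-18 FREE]
Op 4: a = realloc(a, 9) -> a = 0; heap: [0-8 ALLOC][9-13 ALLOC][14-18 FREE]
Op 5: b = realloc(b, 6) -> b = 9; heap: [0-8 ALLOC][9-14 ALLOC][15-18 FREE]

Answer: [0-8 ALLOC][9-14 ALLOC][15-18 FREE]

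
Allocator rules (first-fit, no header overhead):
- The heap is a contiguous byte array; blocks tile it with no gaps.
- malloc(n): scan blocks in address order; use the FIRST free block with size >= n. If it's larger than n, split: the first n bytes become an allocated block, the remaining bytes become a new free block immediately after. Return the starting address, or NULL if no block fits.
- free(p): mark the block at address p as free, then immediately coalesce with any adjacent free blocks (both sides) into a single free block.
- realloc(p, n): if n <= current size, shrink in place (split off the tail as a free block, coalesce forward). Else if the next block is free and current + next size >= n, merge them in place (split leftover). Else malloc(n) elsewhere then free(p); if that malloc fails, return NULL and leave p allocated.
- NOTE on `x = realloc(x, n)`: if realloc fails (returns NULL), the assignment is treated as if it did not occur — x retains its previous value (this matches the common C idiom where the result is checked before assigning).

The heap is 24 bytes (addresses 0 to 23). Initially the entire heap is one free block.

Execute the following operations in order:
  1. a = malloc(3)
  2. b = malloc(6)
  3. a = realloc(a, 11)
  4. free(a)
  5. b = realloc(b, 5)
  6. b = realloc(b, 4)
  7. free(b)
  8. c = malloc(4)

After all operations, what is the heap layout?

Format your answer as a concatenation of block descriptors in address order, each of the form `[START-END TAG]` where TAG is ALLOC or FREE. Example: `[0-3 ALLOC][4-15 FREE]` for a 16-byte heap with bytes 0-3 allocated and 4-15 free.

Answer: [0-3 ALLOC][4-23 FREE]

Derivation:
Op 1: a = malloc(3) -> a = 0; heap: [0-2 ALLOC][3-23 FREE]
Op 2: b = malloc(6) -> b = 3; heap: [0-2 ALLOC][3-8 ALLOC][9-23 FREE]
Op 3: a = realloc(a, 11) -> a = 9; heap: [0-2 FREE][3-8 ALLOC][9-19 ALLOC][20-23 FREE]
Op 4: free(a) -> (freed a); heap: [0-2 FREE][3-8 ALLOC][9-23 FREE]
Op 5: b = realloc(b, 5) -> b = 3; heap: [0-2 FREE][3-7 ALLOC][8-23 FREE]
Op 6: b = realloc(b, 4) -> b = 3; heap: [0-2 FREE][3-6 ALLOC][7-23 FREE]
Op 7: free(b) -> (freed b); heap: [0-23 FREE]
Op 8: c = malloc(4) -> c = 0; heap: [0-3 ALLOC][4-23 FREE]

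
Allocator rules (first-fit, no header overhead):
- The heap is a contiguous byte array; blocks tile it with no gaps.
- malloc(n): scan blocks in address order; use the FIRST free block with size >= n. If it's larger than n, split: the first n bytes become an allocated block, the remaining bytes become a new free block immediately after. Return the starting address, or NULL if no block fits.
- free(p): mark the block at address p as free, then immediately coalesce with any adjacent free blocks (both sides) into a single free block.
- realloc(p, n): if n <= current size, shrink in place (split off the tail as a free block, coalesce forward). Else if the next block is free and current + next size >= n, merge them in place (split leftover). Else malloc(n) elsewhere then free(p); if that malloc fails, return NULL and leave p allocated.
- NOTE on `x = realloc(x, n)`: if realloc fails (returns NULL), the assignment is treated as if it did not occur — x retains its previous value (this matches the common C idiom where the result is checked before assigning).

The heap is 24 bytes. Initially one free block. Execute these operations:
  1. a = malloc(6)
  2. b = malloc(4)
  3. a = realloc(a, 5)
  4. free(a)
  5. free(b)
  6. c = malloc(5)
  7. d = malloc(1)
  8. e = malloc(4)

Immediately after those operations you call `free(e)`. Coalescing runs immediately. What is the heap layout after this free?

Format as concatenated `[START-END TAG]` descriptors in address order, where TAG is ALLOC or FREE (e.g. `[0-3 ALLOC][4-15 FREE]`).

Answer: [0-4 ALLOC][5-5 ALLOC][6-23 FREE]

Derivation:
Op 1: a = malloc(6) -> a = 0; heap: [0-5 ALLOC][6-23 FREE]
Op 2: b = malloc(4) -> b = 6; heap: [0-5 ALLOC][6-9 ALLOC][10-23 FREE]
Op 3: a = realloc(a, 5) -> a = 0; heap: [0-4 ALLOC][5-5 FREE][6-9 ALLOC][10-23 FREE]
Op 4: free(a) -> (freed a); heap: [0-5 FREE][6-9 ALLOC][10-23 FREE]
Op 5: free(b) -> (freed b); heap: [0-23 FREE]
Op 6: c = malloc(5) -> c = 0; heap: [0-4 ALLOC][5-23 FREE]
Op 7: d = malloc(1) -> d = 5; heap: [0-4 ALLOC][5-5 ALLOC][6-23 FREE]
Op 8: e = malloc(4) -> e = 6; heap: [0-4 ALLOC][5-5 ALLOC][6-9 ALLOC][10-23 FREE]
free(e): e = 6 -> block [6-9 ALLOC]; mark free, coalesce with adjacent free neighbors -> [0-4 ALLOC][5-5 ALLOC][6-23 FREE]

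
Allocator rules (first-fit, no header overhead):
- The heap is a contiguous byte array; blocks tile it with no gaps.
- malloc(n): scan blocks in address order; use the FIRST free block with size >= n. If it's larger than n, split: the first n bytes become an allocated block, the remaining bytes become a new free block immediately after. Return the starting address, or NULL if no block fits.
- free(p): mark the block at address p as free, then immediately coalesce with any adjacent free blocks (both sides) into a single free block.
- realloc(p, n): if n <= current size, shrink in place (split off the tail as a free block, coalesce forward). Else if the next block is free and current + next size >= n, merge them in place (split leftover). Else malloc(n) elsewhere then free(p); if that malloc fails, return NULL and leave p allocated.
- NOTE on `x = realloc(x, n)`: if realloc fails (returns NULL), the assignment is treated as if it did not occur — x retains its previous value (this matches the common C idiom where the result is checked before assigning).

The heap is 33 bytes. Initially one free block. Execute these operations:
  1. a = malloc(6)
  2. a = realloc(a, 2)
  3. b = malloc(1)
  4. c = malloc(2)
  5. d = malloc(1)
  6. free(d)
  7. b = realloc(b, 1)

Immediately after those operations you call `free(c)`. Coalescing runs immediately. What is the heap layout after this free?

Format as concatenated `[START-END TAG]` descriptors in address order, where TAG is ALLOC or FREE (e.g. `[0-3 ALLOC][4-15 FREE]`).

Op 1: a = malloc(6) -> a = 0; heap: [0-5 ALLOC][6-32 FREE]
Op 2: a = realloc(a, 2) -> a = 0; heap: [0-1 ALLOC][2-32 FREE]
Op 3: b = malloc(1) -> b = 2; heap: [0-1 ALLOC][2-2 ALLOC][3-32 FREE]
Op 4: c = malloc(2) -> c = 3; heap: [0-1 ALLOC][2-2 ALLOC][3-4 ALLOC][5-32 FREE]
Op 5: d = malloc(1) -> d = 5; heap: [0-1 ALLOC][2-2 ALLOC][3-4 ALLOC][5-5 ALLOC][6-32 FREE]
Op 6: free(d) -> (freed d); heap: [0-1 ALLOC][2-2 ALLOC][3-4 ALLOC][5-32 FREE]
Op 7: b = realloc(b, 1) -> b = 2; heap: [0-1 ALLOC][2-2 ALLOC][3-4 ALLOC][5-32 FREE]
free(c): c = 3 -> block [3-4 ALLOC]; mark free, coalesce with adjacent free neighbors -> [0-1 ALLOC][2-2 ALLOC][3-32 FREE]

Answer: [0-1 ALLOC][2-2 ALLOC][3-32 FREE]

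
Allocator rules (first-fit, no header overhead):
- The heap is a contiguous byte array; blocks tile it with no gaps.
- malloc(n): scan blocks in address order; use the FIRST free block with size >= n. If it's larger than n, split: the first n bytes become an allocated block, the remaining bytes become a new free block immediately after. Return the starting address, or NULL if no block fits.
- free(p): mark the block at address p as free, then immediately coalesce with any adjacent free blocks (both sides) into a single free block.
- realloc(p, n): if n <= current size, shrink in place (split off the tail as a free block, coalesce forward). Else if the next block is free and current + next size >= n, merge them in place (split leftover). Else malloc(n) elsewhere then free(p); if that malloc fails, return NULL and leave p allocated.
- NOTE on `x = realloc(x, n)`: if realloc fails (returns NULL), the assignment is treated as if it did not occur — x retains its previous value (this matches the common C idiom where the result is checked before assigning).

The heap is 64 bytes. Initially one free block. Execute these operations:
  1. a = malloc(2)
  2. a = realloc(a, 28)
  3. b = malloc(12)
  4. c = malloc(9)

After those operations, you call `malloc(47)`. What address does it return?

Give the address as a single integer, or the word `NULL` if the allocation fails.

Answer: NULL

Derivation:
Op 1: a = malloc(2) -> a = 0; heap: [0-1 ALLOC][2-63 FREE]
Op 2: a = realloc(a, 28) -> a = 0; heap: [0-27 ALLOC][28-63 FREE]
Op 3: b = malloc(12) -> b = 28; heap: [0-27 ALLOC][28-39 ALLOC][40-63 FREE]
Op 4: c = malloc(9) -> c = 40; heap: [0-27 ALLOC][28-39 ALLOC][40-48 ALLOC][49-63 FREE]
malloc(47): first-fit scan over [0-27 ALLOC][28-39 ALLOC][40-48 ALLOC][49-63 FREE] -> NULL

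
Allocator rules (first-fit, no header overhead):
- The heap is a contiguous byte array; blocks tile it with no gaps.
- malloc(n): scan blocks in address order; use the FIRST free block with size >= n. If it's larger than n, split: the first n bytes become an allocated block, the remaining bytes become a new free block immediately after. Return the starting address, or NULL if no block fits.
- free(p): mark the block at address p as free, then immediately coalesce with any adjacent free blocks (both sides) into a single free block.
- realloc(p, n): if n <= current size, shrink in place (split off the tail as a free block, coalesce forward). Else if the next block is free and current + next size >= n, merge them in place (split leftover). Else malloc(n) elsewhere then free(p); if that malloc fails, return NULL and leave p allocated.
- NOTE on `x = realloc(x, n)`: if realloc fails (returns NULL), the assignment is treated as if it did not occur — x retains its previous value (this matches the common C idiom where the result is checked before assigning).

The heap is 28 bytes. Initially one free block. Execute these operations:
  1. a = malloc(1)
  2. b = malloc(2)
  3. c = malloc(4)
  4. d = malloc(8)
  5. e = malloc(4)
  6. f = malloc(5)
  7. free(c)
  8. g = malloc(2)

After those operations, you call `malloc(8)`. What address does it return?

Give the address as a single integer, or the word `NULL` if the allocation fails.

Answer: NULL

Derivation:
Op 1: a = malloc(1) -> a = 0; heap: [0-0 ALLOC][1-27 FREE]
Op 2: b = malloc(2) -> b = 1; heap: [0-0 ALLOC][1-2 ALLOC][3-27 FREE]
Op 3: c = malloc(4) -> c = 3; heap: [0-0 ALLOC][1-2 ALLOC][3-6 ALLOC][7-27 FREE]
Op 4: d = malloc(8) -> d = 7; heap: [0-0 ALLOC][1-2 ALLOC][3-6 ALLOC][7-14 ALLOC][15-27 FREE]
Op 5: e = malloc(4) -> e = 15; heap: [0-0 ALLOC][1-2 ALLOC][3-6 ALLOC][7-14 ALLOC][15-18 ALLOC][19-27 FREE]
Op 6: f = malloc(5) -> f = 19; heap: [0-0 ALLOC][1-2 ALLOC][3-6 ALLOC][7-14 ALLOC][15-18 ALLOC][19-23 ALLOC][24-27 FREE]
Op 7: free(c) -> (freed c); heap: [0-0 ALLOC][1-2 ALLOC][3-6 FREE][7-14 ALLOC][15-18 ALLOC][19-23 ALLOC][24-27 FREE]
Op 8: g = malloc(2) -> g = 3; heap: [0-0 ALLOC][1-2 ALLOC][3-4 ALLOC][5-6 FREE][7-14 ALLOC][15-18 ALLOC][19-23 ALLOC][24-27 FREE]
malloc(8): first-fit scan over [0-0 ALLOC][1-2 ALLOC][3-4 ALLOC][5-6 FREE][7-14 ALLOC][15-18 ALLOC][19-23 ALLOC][24-27 FREE] -> NULL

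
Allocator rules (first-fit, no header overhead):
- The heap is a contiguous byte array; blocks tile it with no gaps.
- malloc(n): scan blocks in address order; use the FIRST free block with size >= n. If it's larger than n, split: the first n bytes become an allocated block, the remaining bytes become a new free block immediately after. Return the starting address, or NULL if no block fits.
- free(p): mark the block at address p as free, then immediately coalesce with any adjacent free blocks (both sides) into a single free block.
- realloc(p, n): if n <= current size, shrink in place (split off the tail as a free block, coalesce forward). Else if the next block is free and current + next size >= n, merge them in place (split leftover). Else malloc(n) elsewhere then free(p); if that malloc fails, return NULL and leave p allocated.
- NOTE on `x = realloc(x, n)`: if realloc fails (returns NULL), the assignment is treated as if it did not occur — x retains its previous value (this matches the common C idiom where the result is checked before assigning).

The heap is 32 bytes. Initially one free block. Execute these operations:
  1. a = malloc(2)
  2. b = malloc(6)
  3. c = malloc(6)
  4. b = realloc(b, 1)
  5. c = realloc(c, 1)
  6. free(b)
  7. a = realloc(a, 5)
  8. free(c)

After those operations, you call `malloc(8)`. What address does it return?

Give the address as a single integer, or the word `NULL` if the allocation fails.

Op 1: a = malloc(2) -> a = 0; heap: [0-1 ALLOC][2-31 FREE]
Op 2: b = malloc(6) -> b = 2; heap: [0-1 ALLOC][2-7 ALLOC][8-31 FREE]
Op 3: c = malloc(6) -> c = 8; heap: [0-1 ALLOC][2-7 ALLOC][8-13 ALLOC][14-31 FREE]
Op 4: b = realloc(b, 1) -> b = 2; heap: [0-1 ALLOC][2-2 ALLOC][3-7 FREE][8-13 ALLOC][14-31 FREE]
Op 5: c = realloc(c, 1) -> c = 8; heap: [0-1 ALLOC][2-2 ALLOC][3-7 FREE][8-8 ALLOC][9-31 FREE]
Op 6: free(b) -> (freed b); heap: [0-1 ALLOC][2-7 FREE][8-8 ALLOC][9-31 FREE]
Op 7: a = realloc(a, 5) -> a = 0; heap: [0-4 ALLOC][5-7 FREE][8-8 ALLOC][9-31 FREE]
Op 8: free(c) -> (freed c); heap: [0-4 ALLOC][5-31 FREE]
malloc(8): first-fit scan over [0-4 ALLOC][5-31 FREE] -> 5

Answer: 5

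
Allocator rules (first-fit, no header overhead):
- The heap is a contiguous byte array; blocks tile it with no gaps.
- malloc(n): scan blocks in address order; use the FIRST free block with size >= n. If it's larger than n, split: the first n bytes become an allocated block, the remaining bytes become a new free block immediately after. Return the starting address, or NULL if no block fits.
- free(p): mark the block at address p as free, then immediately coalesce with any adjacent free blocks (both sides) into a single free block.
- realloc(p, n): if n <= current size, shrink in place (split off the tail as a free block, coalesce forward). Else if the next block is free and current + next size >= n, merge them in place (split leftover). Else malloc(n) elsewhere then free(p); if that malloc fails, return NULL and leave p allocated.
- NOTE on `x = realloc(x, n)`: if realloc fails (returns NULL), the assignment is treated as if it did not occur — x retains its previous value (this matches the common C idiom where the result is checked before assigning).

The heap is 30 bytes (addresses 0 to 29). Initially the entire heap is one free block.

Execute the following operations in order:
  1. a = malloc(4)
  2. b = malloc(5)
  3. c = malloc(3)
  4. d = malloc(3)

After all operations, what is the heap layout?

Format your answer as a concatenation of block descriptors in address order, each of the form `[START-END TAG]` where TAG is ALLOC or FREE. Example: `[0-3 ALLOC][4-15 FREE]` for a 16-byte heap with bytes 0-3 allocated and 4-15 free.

Op 1: a = malloc(4) -> a = 0; heap: [0-3 ALLOC][4-29 FREE]
Op 2: b = malloc(5) -> b = 4; heap: [0-3 ALLOC][4-8 ALLOC][9-29 FREE]
Op 3: c = malloc(3) -> c = 9; heap: [0-3 ALLOC][4-8 ALLOC][9-11 ALLOC][12-29 FREE]
Op 4: d = malloc(3) -> d = 12; heap: [0-3 ALLOC][4-8 ALLOC][9-11 ALLOC][12-14 ALLOC][15-29 FREE]

Answer: [0-3 ALLOC][4-8 ALLOC][9-11 ALLOC][12-14 ALLOC][15-29 FREE]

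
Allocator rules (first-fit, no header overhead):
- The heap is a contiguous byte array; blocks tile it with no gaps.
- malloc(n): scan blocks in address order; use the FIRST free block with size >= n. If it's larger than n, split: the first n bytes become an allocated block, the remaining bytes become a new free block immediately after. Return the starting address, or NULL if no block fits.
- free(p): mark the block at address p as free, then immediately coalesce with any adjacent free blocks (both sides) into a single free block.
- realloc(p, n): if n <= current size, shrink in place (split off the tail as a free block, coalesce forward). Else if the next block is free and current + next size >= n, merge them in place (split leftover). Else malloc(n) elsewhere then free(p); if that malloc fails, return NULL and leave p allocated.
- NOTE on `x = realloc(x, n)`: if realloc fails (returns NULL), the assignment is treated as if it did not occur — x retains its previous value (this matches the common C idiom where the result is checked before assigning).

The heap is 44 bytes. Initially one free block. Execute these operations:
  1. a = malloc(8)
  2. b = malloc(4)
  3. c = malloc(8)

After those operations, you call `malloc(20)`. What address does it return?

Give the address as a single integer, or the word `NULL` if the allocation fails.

Op 1: a = malloc(8) -> a = 0; heap: [0-7 ALLOC][8-43 FREE]
Op 2: b = malloc(4) -> b = 8; heap: [0-7 ALLOC][8-11 ALLOC][12-43 FREE]
Op 3: c = malloc(8) -> c = 12; heap: [0-7 ALLOC][8-11 ALLOC][12-19 ALLOC][20-43 FREE]
malloc(20): first-fit scan over [0-7 ALLOC][8-11 ALLOC][12-19 ALLOC][20-43 FREE] -> 20

Answer: 20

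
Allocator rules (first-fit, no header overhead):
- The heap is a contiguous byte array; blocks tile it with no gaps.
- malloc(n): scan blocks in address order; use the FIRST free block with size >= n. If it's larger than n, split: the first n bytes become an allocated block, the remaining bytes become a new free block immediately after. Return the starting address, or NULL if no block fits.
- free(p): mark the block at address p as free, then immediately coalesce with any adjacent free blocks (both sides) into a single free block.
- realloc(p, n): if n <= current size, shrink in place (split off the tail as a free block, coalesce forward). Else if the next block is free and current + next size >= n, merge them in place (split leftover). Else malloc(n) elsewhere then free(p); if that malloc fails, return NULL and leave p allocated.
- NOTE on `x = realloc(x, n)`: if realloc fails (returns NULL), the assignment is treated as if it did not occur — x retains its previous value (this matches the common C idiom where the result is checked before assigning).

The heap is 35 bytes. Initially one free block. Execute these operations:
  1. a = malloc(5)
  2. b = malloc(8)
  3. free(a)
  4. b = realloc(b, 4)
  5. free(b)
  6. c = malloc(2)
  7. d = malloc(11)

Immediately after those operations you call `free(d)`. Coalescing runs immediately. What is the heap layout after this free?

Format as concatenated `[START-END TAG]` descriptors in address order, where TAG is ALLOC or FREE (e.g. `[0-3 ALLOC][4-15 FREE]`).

Op 1: a = malloc(5) -> a = 0; heap: [0-4 ALLOC][5-34 FREE]
Op 2: b = malloc(8) -> b = 5; heap: [0-4 ALLOC][5-12 ALLOC][13-34 FREE]
Op 3: free(a) -> (freed a); heap: [0-4 FREE][5-12 ALLOC][13-34 FREE]
Op 4: b = realloc(b, 4) -> b = 5; heap: [0-4 FREE][5-8 ALLOC][9-34 FREE]
Op 5: free(b) -> (freed b); heap: [0-34 FREE]
Op 6: c = malloc(2) -> c = 0; heap: [0-1 ALLOC][2-34 FREE]
Op 7: d = malloc(11) -> d = 2; heap: [0-1 ALLOC][2-12 ALLOC][13-34 FREE]
free(d): d = 2 -> block [2-12 ALLOC]; mark free, coalesce with adjacent free neighbors -> [0-1 ALLOC][2-34 FREE]

Answer: [0-1 ALLOC][2-34 FREE]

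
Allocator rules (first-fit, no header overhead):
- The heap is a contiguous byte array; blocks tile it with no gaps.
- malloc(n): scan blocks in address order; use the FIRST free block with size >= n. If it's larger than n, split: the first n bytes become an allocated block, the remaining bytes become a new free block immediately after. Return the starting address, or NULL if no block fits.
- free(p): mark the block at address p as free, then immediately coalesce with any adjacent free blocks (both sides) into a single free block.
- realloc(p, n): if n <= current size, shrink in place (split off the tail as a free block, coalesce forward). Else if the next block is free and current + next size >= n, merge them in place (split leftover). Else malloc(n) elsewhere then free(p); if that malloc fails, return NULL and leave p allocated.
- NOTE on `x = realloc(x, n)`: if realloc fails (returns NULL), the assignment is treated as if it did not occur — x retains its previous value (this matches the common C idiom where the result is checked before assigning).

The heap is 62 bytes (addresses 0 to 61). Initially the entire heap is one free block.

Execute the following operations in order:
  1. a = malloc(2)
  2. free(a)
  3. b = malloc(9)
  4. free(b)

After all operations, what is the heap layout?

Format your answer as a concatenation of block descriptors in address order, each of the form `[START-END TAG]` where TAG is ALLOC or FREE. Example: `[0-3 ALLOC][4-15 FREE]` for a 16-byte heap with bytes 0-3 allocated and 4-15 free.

Answer: [0-61 FREE]

Derivation:
Op 1: a = malloc(2) -> a = 0; heap: [0-1 ALLOC][2-61 FREE]
Op 2: free(a) -> (freed a); heap: [0-61 FREE]
Op 3: b = malloc(9) -> b = 0; heap: [0-8 ALLOC][9-61 FREE]
Op 4: free(b) -> (freed b); heap: [0-61 FREE]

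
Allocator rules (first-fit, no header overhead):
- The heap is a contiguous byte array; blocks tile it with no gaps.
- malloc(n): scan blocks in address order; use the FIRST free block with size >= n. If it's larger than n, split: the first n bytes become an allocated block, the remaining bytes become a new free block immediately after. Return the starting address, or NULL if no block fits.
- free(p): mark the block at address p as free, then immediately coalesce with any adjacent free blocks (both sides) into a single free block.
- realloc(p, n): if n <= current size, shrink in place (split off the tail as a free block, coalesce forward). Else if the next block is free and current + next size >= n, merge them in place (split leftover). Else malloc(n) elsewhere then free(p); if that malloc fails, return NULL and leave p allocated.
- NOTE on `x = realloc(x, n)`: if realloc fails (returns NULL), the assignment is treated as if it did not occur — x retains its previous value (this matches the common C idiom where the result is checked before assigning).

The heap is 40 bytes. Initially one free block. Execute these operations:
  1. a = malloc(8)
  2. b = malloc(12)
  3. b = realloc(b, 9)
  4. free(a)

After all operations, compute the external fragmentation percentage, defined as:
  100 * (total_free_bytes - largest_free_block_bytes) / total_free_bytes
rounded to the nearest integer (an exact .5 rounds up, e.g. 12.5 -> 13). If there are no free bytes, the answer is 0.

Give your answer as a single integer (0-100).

Op 1: a = malloc(8) -> a = 0; heap: [0-7 ALLOC][8-39 FREE]
Op 2: b = malloc(12) -> b = 8; heap: [0-7 ALLOC][8-19 ALLOC][20-39 FREE]
Op 3: b = realloc(b, 9) -> b = 8; heap: [0-7 ALLOC][8-16 ALLOC][17-39 FREE]
Op 4: free(a) -> (freed a); heap: [0-7 FREE][8-16 ALLOC][17-39 FREE]
Free blocks: [8 23] total_free=31 largest=23 -> 100*(31-23)/31 = 800/31 ≈ 25.806 -> rounds to 26

Answer: 26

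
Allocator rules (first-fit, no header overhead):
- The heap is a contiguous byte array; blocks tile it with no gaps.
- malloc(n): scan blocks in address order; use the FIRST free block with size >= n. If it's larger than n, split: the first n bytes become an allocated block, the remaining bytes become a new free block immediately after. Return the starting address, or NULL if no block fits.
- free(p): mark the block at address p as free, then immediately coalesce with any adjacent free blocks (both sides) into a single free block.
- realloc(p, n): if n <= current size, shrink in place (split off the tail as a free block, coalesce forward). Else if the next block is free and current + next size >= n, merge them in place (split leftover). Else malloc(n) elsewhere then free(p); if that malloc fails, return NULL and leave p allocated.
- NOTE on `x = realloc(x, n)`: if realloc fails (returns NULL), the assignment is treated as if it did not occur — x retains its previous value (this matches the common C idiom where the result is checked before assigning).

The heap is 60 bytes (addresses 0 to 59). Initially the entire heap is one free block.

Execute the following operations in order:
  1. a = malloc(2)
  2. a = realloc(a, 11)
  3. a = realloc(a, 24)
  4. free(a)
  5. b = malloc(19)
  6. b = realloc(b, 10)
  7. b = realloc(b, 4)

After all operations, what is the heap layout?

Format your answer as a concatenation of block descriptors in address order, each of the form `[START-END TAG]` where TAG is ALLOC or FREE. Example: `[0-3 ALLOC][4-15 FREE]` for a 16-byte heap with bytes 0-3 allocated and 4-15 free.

Op 1: a = malloc(2) -> a = 0; heap: [0-1 ALLOC][2-59 FREE]
Op 2: a = realloc(a, 11) -> a = 0; heap: [0-10 ALLOC][11-59 FREE]
Op 3: a = realloc(a, 24) -> a = 0; heap: [0-23 ALLOC][24-59 FREE]
Op 4: free(a) -> (freed a); heap: [0-59 FREE]
Op 5: b = malloc(19) -> b = 0; heap: [0-18 ALLOC][19-59 FREE]
Op 6: b = realloc(b, 10) -> b = 0; heap: [0-9 ALLOC][10-59 FREE]
Op 7: b = realloc(b, 4) -> b = 0; heap: [0-3 ALLOC][4-59 FREE]

Answer: [0-3 ALLOC][4-59 FREE]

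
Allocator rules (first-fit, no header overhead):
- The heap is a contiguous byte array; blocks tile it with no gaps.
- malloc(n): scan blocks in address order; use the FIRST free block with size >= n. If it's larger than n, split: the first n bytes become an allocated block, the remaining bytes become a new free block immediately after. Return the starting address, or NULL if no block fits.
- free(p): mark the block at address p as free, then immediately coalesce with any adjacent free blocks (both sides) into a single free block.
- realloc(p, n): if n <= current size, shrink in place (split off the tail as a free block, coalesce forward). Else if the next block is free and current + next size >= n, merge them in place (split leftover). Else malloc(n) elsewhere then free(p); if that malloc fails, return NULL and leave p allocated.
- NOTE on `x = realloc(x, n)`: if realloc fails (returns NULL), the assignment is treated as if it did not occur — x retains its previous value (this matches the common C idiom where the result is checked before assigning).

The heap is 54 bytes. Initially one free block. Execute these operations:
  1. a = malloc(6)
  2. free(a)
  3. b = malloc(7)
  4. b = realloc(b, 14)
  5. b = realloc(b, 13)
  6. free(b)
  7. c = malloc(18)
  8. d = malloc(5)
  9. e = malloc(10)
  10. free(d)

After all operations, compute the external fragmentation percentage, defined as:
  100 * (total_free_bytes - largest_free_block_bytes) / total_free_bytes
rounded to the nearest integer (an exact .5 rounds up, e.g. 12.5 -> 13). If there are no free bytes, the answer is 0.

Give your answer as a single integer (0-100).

Answer: 19

Derivation:
Op 1: a = malloc(6) -> a = 0; heap: [0-5 ALLOC][6-53 FREE]
Op 2: free(a) -> (freed a); heap: [0-53 FREE]
Op 3: b = malloc(7) -> b = 0; heap: [0-6 ALLOC][7-53 FREE]
Op 4: b = realloc(b, 14) -> b = 0; heap: [0-13 ALLOC][14-53 FREE]
Op 5: b = realloc(b, 13) -> b = 0; heap: [0-12 ALLOC][13-53 FREE]
Op 6: free(b) -> (freed b); heap: [0-53 FREE]
Op 7: c = malloc(18) -> c = 0; heap: [0-17 ALLOC][18-53 FREE]
Op 8: d = malloc(5) -> d = 18; heap: [0-17 ALLOC][18-22 ALLOC][23-53 FREE]
Op 9: e = malloc(10) -> e = 23; heap: [0-17 ALLOC][18-22 ALLOC][23-32 ALLOC][33-53 FREE]
Op 10: free(d) -> (freed d); heap: [0-17 ALLOC][18-22 FREE][23-32 ALLOC][33-53 FREE]
Free blocks: [5 21] total_free=26 largest=21 -> 100*(26-21)/26 = 500/26 ≈ 19.231 -> rounds to 19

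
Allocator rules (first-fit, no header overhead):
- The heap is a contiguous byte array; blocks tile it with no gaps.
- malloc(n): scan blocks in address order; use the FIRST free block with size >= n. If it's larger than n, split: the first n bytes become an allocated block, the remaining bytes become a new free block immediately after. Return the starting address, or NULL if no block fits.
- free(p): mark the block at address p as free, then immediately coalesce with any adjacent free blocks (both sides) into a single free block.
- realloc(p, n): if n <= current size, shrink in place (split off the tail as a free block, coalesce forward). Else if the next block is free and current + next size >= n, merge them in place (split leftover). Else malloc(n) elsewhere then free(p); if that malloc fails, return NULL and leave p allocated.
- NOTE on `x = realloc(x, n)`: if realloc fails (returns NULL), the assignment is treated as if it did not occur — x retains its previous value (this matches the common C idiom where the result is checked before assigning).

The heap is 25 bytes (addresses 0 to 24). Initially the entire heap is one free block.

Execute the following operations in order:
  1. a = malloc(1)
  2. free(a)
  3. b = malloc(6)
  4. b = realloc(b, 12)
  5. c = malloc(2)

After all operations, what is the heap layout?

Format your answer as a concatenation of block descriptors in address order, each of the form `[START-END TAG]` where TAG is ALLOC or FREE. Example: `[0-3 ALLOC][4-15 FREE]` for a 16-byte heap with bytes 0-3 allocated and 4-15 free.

Answer: [0-11 ALLOC][12-13 ALLOC][14-24 FREE]

Derivation:
Op 1: a = malloc(1) -> a = 0; heap: [0-0 ALLOC][1-24 FREE]
Op 2: free(a) -> (freed a); heap: [0-24 FREE]
Op 3: b = malloc(6) -> b = 0; heap: [0-5 ALLOC][6-24 FREE]
Op 4: b = realloc(b, 12) -> b = 0; heap: [0-11 ALLOC][12-24 FREE]
Op 5: c = malloc(2) -> c = 12; heap: [0-11 ALLOC][12-13 ALLOC][14-24 FREE]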